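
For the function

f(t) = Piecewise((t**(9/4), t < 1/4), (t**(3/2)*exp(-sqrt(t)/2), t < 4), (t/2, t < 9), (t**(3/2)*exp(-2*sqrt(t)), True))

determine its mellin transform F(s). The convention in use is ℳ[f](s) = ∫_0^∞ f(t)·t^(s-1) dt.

(36**s*(s + 1)*(4*s + 9)*uppergamma(2*s + 3, 6)/4 + sqrt(2)*36**s*(s + 1)/8 + 16*576**s*(s + 1)*(4*s + 9)*uppergamma(2*s + 3, 1/4) - 16*576**s*(s + 1)*(4*s + 9)*uppergamma(2*s + 3, 1) - 2*576**s*(4*s + 9) + 9*6**(4*s)*(4*s + 9)/2)/(144**s*(s + 1)*(4*s + 9))
  Re(s) > -9/4

undo the shared t-power: t**(7/4) on [0, 1/4); t*exp(-sqrt(t)/2) on [1/4, 4); sqrt(t)/2 on [4, 9); …
the shared t-power comes off first: t**(3/4) on [0, 1/4); exp(-sqrt(t)/2) on [1/4, 4); 1/(2*sqrt(t)) on [4, 9); …
undo the power substitution: t**(3/2) on [0, 1/2); exp(-t/2) on [1/2, 2); 1/(2*t) on [2, 3); …
cuts at 1/4, 4, 9: linearity sums the 4 kernel integrals
over [0, 1/4), the kernel integral of t**(9/4) enters the sum
piece [1/4, 4): integrate t**(3/2)*exp(-sqrt(t)/2) against the kernel
over [4, 9), the kernel integral of t/2 enters the sum
over [9, ∞), the kernel integral of t**(3/2)*exp(-2*sqrt(t)) enters the sum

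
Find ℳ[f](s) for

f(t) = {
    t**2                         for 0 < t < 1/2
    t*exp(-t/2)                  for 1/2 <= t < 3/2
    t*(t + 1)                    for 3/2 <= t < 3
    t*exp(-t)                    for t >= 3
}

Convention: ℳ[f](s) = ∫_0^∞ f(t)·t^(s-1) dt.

(8*2**(2*s)*(s + 1)*(s + 2)*uppergamma(s + 1, 1/4) - 8*2**(2*s)*(s + 1)*(s + 2)*uppergamma(s + 1, 3/4) + 4*2**s*(s + 1)*(s + 2)*uppergamma(s + 1, 3) - 15*3**s*(s + 1) - 6*3**s + 48*6**s*(s + 1) + 12*6**s + s + 1)/(4*2**s*(s + 1)*(s + 2))
  Re(s) > -2

peel off the shared t-power: t on [0, 1/2); exp(-t/2) on [1/2, 3/2); t + 1 on [3/2, 3); …
f breaks at 1/2, 3/2, 3 into 4 integrals to sum
∫ t**2·t^(s-1) over [0, 1/2)
segment [1/2, 3/2) carries t*exp(-t/2); integrate it
between 3/2 and 3 the integrand is t*(t + 1)·t^(s-1)
on [3, ∞) integrate f = t*exp(-t) against the kernel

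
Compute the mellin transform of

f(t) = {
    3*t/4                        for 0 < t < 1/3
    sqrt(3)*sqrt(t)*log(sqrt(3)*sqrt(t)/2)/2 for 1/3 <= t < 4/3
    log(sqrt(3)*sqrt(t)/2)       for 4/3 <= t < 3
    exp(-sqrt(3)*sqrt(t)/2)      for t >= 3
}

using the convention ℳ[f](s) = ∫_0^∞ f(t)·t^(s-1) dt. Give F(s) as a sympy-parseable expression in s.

(8*2**(2*s)*s**2*(s + 1)*(4*s**2 + 4*s + 1)*uppergamma(2*s, 3/2) - 8*2**(2*s)*s**2*(s + 1) + 2*2**(2*s)*(s + 1)*(4*s**2 + 4*s + 1) + 9**s*s*(s + 1)*(-4*log(2) + 4*log(3))*(4*s**2 + 4*s + 1) - 2*9**s*(s + 1)*(4*s**2 + 4*s + 1) + 8*s**3*(s + 1)*log(2) + 4*s**2*(s + 1)*log(2) + 4*s**2*(s + 1) + s**2*(4*s**2 + 4*s + 1))/(4*3**s*s**2*(s + 1)*(4*s**2 + 4*s + 1))
  Re(s) > -1

undo the common scale on t: t/2 on [0, 1/2); sqrt(2)*sqrt(t)*log(sqrt(2)*sqrt(t)/2)/2 on [1/2, 2); log(sqrt(2)*sqrt(t)/2) on [2, 9/2); …
undo the common scale on t: t on [0, 1/4); sqrt(t)*log(sqrt(t)) on [1/4, 1); log(sqrt(t)) on [1, 9/4); …
peel off the power substitution: t**2 on [0, 1/2); t*log(t) on [1/2, 1); log(t) on [1, 3/2); …
linearity at 1/3, 4/3, 3 turns ℳ[f](s) into 4 summed integrals
over [0, 1/3), the kernel integral of 3*t/4 enters the sum
piece [1/3, 4/3): integrate sqrt(3)*sqrt(t)*log(sqrt(3)*sqrt(t)/2)/2 against the kernel
segment 4/3 to 3 holds log(sqrt(3)*sqrt(t)/2); add its integral
for t in [3, ∞): the term is ∫ exp(-sqrt(3)*sqrt(t)/2)·t^(s-1)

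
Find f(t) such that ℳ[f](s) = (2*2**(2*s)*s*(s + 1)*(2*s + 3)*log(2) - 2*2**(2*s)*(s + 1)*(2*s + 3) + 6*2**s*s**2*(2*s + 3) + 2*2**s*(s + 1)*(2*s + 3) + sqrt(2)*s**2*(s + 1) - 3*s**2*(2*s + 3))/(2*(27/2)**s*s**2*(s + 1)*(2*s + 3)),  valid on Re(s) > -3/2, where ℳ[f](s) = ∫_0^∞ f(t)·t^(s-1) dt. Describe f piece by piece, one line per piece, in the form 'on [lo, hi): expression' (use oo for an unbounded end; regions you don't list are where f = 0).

invert the common scale on t to get 27*t**(3/2)/8 on [0, 2/9); 27*t/4 on [2/9, 4/9); log(9*t/4) on [4/9, 8/9)
reversing the common scale on t: 3*sqrt(6)*t**(3/2)/4 on [0, 1/3); 9*t/2 on [1/3, 2/3); log(3*t/2) on [2/3, 4/3)
remove the common scale on t first: t**(3/2) on [0, 1/2); 3*t on [1/2, 1); log(t) on [1, 2)
linearity at 2/27, 4/27 turns ℳ[f](s) into 3 summed integrals
∫ 81*sqrt(3)*t**(3/2)/8·t^(s-1) over [0, 2/27)
on [2/27, 4/27): add ∫ 81*t/4·t^(s-1) dt
over [4/27, 8/27), the kernel integral of log(27*t/4) enters the sum

on [0, 2/27): 81*sqrt(3)*t**(3/2)/8
on [2/27, 4/27): 81*t/4
on [4/27, 8/27): log(27*t/4)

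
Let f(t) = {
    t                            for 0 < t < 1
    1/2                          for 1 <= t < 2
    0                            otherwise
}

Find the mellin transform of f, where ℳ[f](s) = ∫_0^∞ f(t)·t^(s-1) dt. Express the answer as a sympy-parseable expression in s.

(2**s*(s + 1) + s - 1)/(2*s*(s + 1))
  Re(s) > -1

linearity at 1 turns ℳ[f](s) into 2 summed integrals
on [0, 1) integrate f = t against the kernel
segment [1, 2) carries 1/2; integrate it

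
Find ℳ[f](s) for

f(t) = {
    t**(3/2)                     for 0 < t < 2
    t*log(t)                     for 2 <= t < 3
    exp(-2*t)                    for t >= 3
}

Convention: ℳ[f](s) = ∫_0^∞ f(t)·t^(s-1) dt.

integrate the 3 segments split at 2, 3, then add the results
on [0, 2) integrate f = t**(3/2) against the kernel
between 2 and 3 the integrand is t*log(t)·t^(s-1)
segment 3 to ∞ holds exp(-2*t); add its integral

(-12**s*s*(2*s + 3)*log(4) - 12**s*(2*s + 3)*log(4) + 12**s*(4*s + 6) + 12**s*sqrt(2)*(4*s**2 + 8*s + 4) + 3*18**s*s*(2*s + 3)*log(3) + 18**s*(-6*s - 9) + 3*18**s*(2*s + 3)*log(3) + 3**s*(2*s + 3)*(s**2 + 2*s + 1)*uppergamma(s, 6))/(6**s*(2*s + 3)*(s**2 + 2*s + 1))
  Re(s) > -3/2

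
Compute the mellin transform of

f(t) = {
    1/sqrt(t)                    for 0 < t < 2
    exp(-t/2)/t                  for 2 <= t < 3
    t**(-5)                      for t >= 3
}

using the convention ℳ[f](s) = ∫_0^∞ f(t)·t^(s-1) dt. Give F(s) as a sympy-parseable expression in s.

invert the shared t-power to get sqrt(t) on [0, 2); exp(-t/2) on [2, 3); t**(-4) on [3, ∞)
the 3 pieces separated at 2, 3 each add one integral
piece [0, 2): integrate 1/sqrt(t) against the kernel
the [2, 3) slice contributes ∫ exp(-t/2)/t·t^(s-1) dt
piece [3, ∞): integrate t**(-5) against the kernel

(243*2**s*(s - 5)*(2*s - 1)*uppergamma(s - 1, 1) - 243*2**s*(s - 5)*(2*s - 1)*uppergamma(s - 1, 3/2) + 243*2**(s + 3/2)*(s - 5) + 2*3**s*(1 - 2*s))/(486*(s - 5)*(2*s - 1))
  1/2 < Re(s) < 5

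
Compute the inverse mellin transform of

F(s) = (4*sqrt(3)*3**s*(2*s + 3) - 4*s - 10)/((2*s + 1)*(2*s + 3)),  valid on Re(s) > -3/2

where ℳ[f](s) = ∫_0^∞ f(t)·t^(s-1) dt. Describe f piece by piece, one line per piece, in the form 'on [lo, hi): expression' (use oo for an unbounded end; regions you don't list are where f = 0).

on [0, 1): t**(3/2)
on [1, 3): 2*sqrt(t)

the 2 pieces separated at 1 each add one integral
the [0, 1) slice contributes ∫ t**(3/2)·t^(s-1) dt
on [1, 3): add ∫ 2*sqrt(t)·t^(s-1) dt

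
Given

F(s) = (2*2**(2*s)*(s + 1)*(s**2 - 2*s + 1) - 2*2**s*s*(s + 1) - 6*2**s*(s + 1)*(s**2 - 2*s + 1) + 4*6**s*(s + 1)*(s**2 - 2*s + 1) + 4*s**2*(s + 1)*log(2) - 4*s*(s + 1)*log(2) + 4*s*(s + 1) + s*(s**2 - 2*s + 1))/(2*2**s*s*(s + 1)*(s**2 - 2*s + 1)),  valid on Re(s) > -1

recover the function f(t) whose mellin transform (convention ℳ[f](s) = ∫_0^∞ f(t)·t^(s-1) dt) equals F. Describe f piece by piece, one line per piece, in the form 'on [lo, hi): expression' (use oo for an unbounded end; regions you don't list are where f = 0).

cuts at 1/2, 1, 2: linearity sums the 4 kernel integrals
for t in [0, 1/2): the term is ∫ t·t^(s-1)
on [1/2, 1): add ∫ log(t)/t·t^(s-1) dt
[1, 2) adds the kernel integral of 3
segment 2 to 3 holds 2; add its integral

on [0, 1/2): t
on [1/2, 1): log(t)/t
on [1, 2): 3
on [2, 3): 2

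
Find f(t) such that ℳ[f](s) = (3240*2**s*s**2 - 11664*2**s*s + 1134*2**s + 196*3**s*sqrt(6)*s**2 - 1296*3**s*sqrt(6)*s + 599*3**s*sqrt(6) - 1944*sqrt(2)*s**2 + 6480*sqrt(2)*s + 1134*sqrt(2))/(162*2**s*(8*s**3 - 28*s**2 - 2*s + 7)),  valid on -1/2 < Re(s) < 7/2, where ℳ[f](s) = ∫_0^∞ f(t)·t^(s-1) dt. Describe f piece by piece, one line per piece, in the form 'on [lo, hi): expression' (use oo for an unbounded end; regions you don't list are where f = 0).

the shared t-power comes off first: t**(3/2) on [0, 1/2); sqrt(t)*(2*t + 1) on [1/2, 1); t**(3/2)/2 on [1, 3/2); …
remove the shared t-power first: t on [0, 1/2); 2*t + 1 on [1/2, 1); t/2 on [1, 3/2); …
cuts at 1/2, 1, 3/2: linearity sums the 4 kernel integrals
the [0, 1/2) slice contributes ∫ sqrt(t)·t^(s-1) dt
∫ (2*t + 1)/sqrt(t)·t^(s-1) over [1/2, 1)
the [1, 3/2) slice contributes ∫ sqrt(t)/2·t^(s-1) dt
for t in [3/2, ∞): the term is ∫ t**(-7/2)·t^(s-1)

on [0, 1/2): sqrt(t)
on [1/2, 1): (2*t + 1)/sqrt(t)
on [1, 3/2): sqrt(t)/2
on [3/2, oo): t**(-7/2)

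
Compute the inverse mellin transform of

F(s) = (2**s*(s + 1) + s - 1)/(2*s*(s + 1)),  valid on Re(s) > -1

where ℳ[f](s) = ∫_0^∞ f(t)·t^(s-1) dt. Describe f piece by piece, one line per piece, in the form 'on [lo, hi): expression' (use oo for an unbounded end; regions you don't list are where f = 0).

on [0, 1): t
on [1, 2): 1/2

treat the 2 regions marked off by 1 separately and sum
segment [0, 1) carries t; integrate it
the [1, 2) slice contributes ∫ 1/2·t^(s-1) dt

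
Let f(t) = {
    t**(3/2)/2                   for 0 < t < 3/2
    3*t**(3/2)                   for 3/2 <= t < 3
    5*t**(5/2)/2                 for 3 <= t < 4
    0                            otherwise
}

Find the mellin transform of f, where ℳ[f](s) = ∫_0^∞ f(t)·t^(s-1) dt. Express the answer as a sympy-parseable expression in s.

(6*3**(s + 3/2)*(2*s + 5) - 5*3**(s + 5/2)*(2*s + 3) - 5*(3/2)**(s + 3/2)*(2*s + 5) + 5*4**(s + 5/2)*(2*s + 3))/((2*s + 3)*(2*s + 5))
  Re(s) > -3/2

split f at 3/2, 3: ℳ[f](s) collects 3 kernel integrals
[0, 3/2) adds the kernel integral of t**(3/2)/2
the [3/2, 3) slice contributes ∫ 3*t**(3/2)·t^(s-1) dt
[3, 4) adds the kernel integral of 5*t**(5/2)/2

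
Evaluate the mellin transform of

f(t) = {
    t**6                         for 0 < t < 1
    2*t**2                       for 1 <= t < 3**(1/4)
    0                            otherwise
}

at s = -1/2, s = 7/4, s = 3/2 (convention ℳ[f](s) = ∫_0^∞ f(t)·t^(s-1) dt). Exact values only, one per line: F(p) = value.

F(-1/2) = -38/33 + 4*3**(3/8)/3
F(7/4) = -188/465 + 8*3**(15/16)/15
F(3/2) = -46/105 + 4*3**(7/8)/7

the power substitution comes off first: t**3 on [0, 1); 2*t on [1, sqrt(3))
reversing the power substitution: t**(3/2) on [0, 1); 2*sqrt(t) on [1, 3)
linearity at 1 turns ℳ[f](s) into 2 summed integrals
[0, 1) adds the kernel integral of t**6
for t in [1, 3**(1/4)): the term is ∫ 2*t**2·t^(s-1)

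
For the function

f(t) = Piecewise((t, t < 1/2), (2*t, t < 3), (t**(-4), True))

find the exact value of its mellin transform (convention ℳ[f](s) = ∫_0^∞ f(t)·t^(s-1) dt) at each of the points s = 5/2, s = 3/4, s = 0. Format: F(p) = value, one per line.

F(5/2) = sqrt(2)*(-27 + 11720*sqrt(6))/1512
F(3/4) = 2**(1/4)*(-1053 + 12650*6**(3/4))/7371
F(0) = 1783/324

treat the 3 regions marked off by 1/2, 3 separately and sum
segment [0, 1/2) carries t; integrate it
∫ over [1/2, 3) of 2*t·t^(s-1) joins the sum
∫ t**(-4)·t^(s-1) over [3, ∞)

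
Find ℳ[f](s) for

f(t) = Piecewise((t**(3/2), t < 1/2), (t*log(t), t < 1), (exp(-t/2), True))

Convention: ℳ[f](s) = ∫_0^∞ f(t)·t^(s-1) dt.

(2*2**(2*s)*(2*s + 3)*(s**2 + 2*s + 1)*uppergamma(s, 1/2) - 2*2**s*(2*s + 3) + s*(2*s + 3)*log(2) + 2*s + (2*s + 3)*log(2) + sqrt(2)*(s**2 + 2*s + 1) + 3)/(2*2**s*(2*s + 3)*(s**2 + 2*s + 1))
  Re(s) > -3/2

breakpoints 1/2, 1: one integral from each of the 3 segments
for t in [0, 1/2): the term is ∫ t**(3/2)·t^(s-1)
segment [1/2, 1) carries t*log(t); integrate it
between 1 and ∞ the integrand is exp(-t/2)·t^(s-1)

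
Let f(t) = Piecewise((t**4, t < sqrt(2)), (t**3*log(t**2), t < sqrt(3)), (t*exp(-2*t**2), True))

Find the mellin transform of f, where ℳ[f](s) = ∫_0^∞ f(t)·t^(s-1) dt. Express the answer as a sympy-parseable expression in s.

the shared t-power comes off first: t**3 on [0, sqrt(2)); t**2*log(t**2) on [sqrt(2), sqrt(3)); exp(-2*t**2) on [sqrt(3), ∞)
strip the power substitution: t**(3/2) on [0, 2); t*log(t) on [2, 3); exp(-2*t) on [3, ∞)
integrate the 3 segments split at sqrt(2), sqrt(3), then add the results
over [0, sqrt(2)), the kernel integral of t**4 enters the sum
between sqrt(2) and sqrt(3) the integrand is t**3*log(t**2)·t^(s-1)
[sqrt(3), ∞) adds the kernel integral of t*exp(-2*t**2)

6**(-s/2 - 1/2)*(-12**(s/2 + 1/2)*(s + 1)*(s + 4)*log(2) - 2*12**(s/2 + 1/2)*(s + 4)*log(2) + 2*12**(s/2 + 1/2)*(s + 4) + 4*12**(s/2 + 1/2)*sqrt(2)*(s + (s + 1)**2/4 + 2) + 3*18**(s/2 + 1/2)*(s + 1)*(s + 4)*log(3)/2 - 3*18**(s/2 + 1/2)*(s + 4) + 3*18**(s/2 + 1/2)*(s + 4)*log(3) + 3**(s/2 + 1/2)*(s + 4)*(s + (s + 1)**2/4 + 2)*uppergamma(s/2 + 1/2, 6))/(2*(s + 4)*(s + (s + 1)**2/4 + 2))
  Re(s) > -4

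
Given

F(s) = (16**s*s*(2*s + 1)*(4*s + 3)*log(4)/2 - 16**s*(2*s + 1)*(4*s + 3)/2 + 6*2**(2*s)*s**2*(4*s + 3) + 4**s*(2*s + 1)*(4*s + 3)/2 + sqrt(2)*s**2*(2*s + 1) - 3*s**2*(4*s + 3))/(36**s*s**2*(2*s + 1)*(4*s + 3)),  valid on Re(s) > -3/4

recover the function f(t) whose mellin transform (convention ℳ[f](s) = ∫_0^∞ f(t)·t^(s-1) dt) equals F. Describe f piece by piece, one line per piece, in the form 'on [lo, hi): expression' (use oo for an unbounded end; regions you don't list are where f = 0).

on [0, 1/36): 3*sqrt(3)*t**(3/4)
on [1/36, 1/9): 9*sqrt(t)
on [1/9, 4/9): log(3*sqrt(t))

undo the power substitution: 3*sqrt(3)*t**(3/2) on [0, 1/6); 9*t on [1/6, 1/3); log(3*t) on [1/3, 2/3)
remove the common scale on t first: t**(3/2) on [0, 1/2); 3*t on [1/2, 1); log(t) on [1, 2)
linearity at 1/36, 1/9 turns ℳ[f](s) into 3 summed integrals
∫ 3*sqrt(3)*t**(3/4)·t^(s-1) over [0, 1/36)
piece [1/36, 1/9): integrate 9*sqrt(t) against the kernel
for t in [1/9, 4/9): the term is ∫ log(3*sqrt(t))·t^(s-1)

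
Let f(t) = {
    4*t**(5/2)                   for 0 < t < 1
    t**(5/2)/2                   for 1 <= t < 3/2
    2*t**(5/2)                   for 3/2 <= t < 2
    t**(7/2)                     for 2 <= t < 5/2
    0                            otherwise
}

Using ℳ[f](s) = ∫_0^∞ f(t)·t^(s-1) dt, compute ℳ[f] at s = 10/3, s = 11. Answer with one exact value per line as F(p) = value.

F(10/3) = -2187*2**(1/6)*3**(5/6)/2240 + 3/5 + 2304*2**(5/6)/1435 + 46875*2**(1/6)*5**(5/6)/2624
F(11) = -177147*sqrt(6)/16384 + 7/27 + 65536*sqrt(2)/783 + 6103515625*sqrt(10)/475136

slice at 1, 3/2, 2, transform all 4 pieces, and sum them
∫ over [0, 1) of 4*t**(5/2)·t^(s-1) joins the sum
∫ t**(5/2)/2·t^(s-1) over [1, 3/2)
the [3/2, 2) slice contributes ∫ 2*t**(5/2)·t^(s-1) dt
for t in [2, 5/2): the term is ∫ t**(7/2)·t^(s-1)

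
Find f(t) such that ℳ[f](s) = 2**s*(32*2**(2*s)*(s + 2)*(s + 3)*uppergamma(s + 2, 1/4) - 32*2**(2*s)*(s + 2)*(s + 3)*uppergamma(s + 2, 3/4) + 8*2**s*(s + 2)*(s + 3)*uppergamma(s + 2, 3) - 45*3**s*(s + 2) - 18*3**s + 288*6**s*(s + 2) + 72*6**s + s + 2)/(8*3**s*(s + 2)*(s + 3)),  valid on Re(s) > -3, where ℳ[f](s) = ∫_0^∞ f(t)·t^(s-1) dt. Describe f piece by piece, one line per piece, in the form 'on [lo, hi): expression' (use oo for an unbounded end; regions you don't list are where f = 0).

on [0, 2/3): 27*t**3/64
on [2/3, 2): 9*t**2*exp(-3*t/8)/16
on [2, 4): 9*t**2*(3*t/4 + 1)/16
on [4, oo): 9*t**2*exp(-3*t/4)/16

invert the common scale on t to get 27*t**3/8 on [0, 1/3); 9*t**2*exp(-3*t/4)/4 on [1/3, 1); 9*t**2*(3*t/2 + 1)/4 on [1, 2); …
remove the common scale on t first: t**3 on [0, 1/2); t**2*exp(-t/2) on [1/2, 3/2); t**2*(t + 1) on [3/2, 3); …
undo the shared t-power: t on [0, 1/2); exp(-t/2) on [1/2, 3/2); t + 1 on [3/2, 3); …
split f at 2/3, 2, 4: ℳ[f](s) collects 4 kernel integrals
segment 0 to 2/3 holds 27*t**3/64; add its integral
segment [2/3, 2) carries 9*t**2*exp(-3*t/8)/16; integrate it
on [2, 4) integrate f = 9*t**2*(3*t/4 + 1)/16 against the kernel
for t in [4, ∞): the term is ∫ 9*t**2*exp(-3*t/4)/16·t^(s-1)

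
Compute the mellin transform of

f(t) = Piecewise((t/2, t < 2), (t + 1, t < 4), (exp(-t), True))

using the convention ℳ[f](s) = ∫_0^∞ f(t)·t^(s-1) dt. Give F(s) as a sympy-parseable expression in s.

2**s*(2**s*s*(s + 1)*uppergamma(s, 4) - 2*4**s*s - 4**s + 5*8**s*s + 8**s)/(4**s*s*(s + 1))
  Re(s) > -1

reversing the common scale on t: t on [0, 1); 2*t + 1 on [1, 2); exp(-2*t) on [2, ∞)
decompose at 2, 4; ℳ[f](s) sums the 3 pieces' integrals
on [0, 2): add ∫ t/2·t^(s-1) dt
on [2, 4): add ∫ (t + 1)·t^(s-1) dt
∫ exp(-t)·t^(s-1) over [4, ∞)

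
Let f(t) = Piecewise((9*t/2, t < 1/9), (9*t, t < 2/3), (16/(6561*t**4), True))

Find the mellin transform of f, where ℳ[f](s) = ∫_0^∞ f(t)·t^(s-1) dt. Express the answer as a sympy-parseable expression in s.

(970*6**s*s - 3890*6**s - 81*s + 324)/(162*3**(2*s)*(s**2 - 3*s - 4))
  -1 < Re(s) < 4

back out the common scale on t: 3*t/2 on [0, 1/3); 3*t on [1/3, 2); 16/(81*t**4) on [2, ∞)
reversing the common scale on t: t on [0, 1/2); 2*t on [1/2, 3); t**(-4) on [3, ∞)
decompose at 1/9, 2/3; ℳ[f](s) sums the 3 pieces' integrals
between 0 and 1/9 the integrand is 9*t/2·t^(s-1)
on [1/9, 2/3): add ∫ 9*t·t^(s-1) dt
on [2/3, ∞): add ∫ 16/(6561*t**4)·t^(s-1) dt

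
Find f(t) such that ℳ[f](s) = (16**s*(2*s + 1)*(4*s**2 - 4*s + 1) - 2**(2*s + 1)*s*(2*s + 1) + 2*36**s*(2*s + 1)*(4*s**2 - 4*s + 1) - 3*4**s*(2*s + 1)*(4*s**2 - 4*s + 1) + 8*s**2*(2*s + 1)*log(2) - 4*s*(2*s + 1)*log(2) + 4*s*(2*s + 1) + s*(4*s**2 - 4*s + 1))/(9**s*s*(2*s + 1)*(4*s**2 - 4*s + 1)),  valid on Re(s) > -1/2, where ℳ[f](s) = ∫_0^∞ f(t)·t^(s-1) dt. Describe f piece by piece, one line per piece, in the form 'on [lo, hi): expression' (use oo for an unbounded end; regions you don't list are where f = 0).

back out the power substitution: 3*t/2 on [0, 1/3); 2*log(3*t/2)/(3*t) on [1/3, 2/3); 3 on [2/3, 4/3); …
undo the common scale on t: 3*t on [0, 1/6); log(3*t)/(3*t) on [1/6, 1/3); 3 on [1/3, 2/3); …
peel off the common scale on t: t on [0, 1/2); log(t)/t on [1/2, 1); 3 on [1, 2); …
the 4 pieces separated at 1/9, 4/9, 16/9 each add one integral
the [0, 1/9) slice contributes ∫ 3*sqrt(t)/2·t^(s-1) dt
on [1/9, 4/9): add ∫ 2*log(3*sqrt(t)/2)/(3*sqrt(t))·t^(s-1) dt
segment 4/9 to 16/9 holds 3; add its integral
over [16/9, 4), the kernel integral of 2 enters the sum

on [0, 1/9): 3*sqrt(t)/2
on [1/9, 4/9): 2*log(3*sqrt(t)/2)/(3*sqrt(t))
on [4/9, 16/9): 3
on [16/9, 4): 2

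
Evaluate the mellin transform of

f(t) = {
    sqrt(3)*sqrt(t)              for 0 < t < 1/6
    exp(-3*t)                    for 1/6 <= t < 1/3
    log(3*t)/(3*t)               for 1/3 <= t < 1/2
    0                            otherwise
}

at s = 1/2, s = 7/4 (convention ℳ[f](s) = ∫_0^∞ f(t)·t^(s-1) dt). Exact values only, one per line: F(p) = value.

F(1/2) = -4*sqrt(2)/3 - 2*sqrt(2)*log(3)/3 - sqrt(3)*sqrt(pi)*erfc(1)/3 + sqrt(3)*sqrt(pi)*erfc(sqrt(2)/2)/3 + 2*sqrt(2)*log(2)/3 + 3*sqrt(3)/2
F(7/4) = 6**(1/4)*(-16*3**(3/4) - 9*2**(3/4)*uppergamma(7/4, 1) + sqrt(2) + log(3**(12*3**(3/4))/2**(12*3**(3/4))) + 9*2**(3/4)*uppergamma(7/4, 1/2) + 16*2**(3/4))/162

remove the common scale on t first: sqrt(t) on [0, 1/2); exp(-t) on [1/2, 1); log(t)/t on [1, 3/2)
f breaks at 1/6, 1/3 into 3 integrals to sum
piece [0, 1/6): integrate sqrt(3)*sqrt(t) against the kernel
on [1/6, 1/3): add ∫ exp(-3*t)·t^(s-1) dt
segment [1/3, 1/2) carries log(3*t)/(3*t); integrate it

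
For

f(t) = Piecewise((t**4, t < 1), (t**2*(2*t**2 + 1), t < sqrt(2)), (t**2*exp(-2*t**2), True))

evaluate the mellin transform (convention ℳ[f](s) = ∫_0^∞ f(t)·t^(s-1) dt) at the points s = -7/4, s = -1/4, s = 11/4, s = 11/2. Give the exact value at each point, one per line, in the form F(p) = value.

F(-7/4) = -40/9 + 2**(7/8)*uppergamma(1/8, 4)/4 + 52*2**(1/8)/9
F(-1/4) = -88/105 + 2**(1/8)*uppergamma(7/8, 4)/4 + 172*2**(7/8)/105
F(11/4) = -184/513 + 2**(5/8)*uppergamma(19/8, 4)/16 + 1648*2**(3/8)/513
F(11/2) = -68/285 + 2**(1/4)*uppergamma(15/4, 4)/32 + 1264*2**(3/4)/285

the shared t-power comes off first: t**2 on [0, 1); 2*t**2 + 1 on [1, sqrt(2)); exp(-2*t**2) on [sqrt(2), ∞)
back out the power substitution: t on [0, 1); 2*t + 1 on [1, 2); exp(-2*t) on [2, ∞)
treat the 3 regions marked off by 1, sqrt(2) separately and sum
segment [0, 1) carries t**4; integrate it
segment [1, sqrt(2)) carries t**2*(2*t**2 + 1); integrate it
∫ over [sqrt(2), ∞) of t**2*exp(-2*t**2)·t^(s-1) joins the sum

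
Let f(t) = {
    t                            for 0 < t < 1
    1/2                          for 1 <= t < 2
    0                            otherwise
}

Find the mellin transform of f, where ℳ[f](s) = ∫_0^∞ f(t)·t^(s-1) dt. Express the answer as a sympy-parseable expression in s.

treat the 2 regions marked off by 1 separately and sum
[0, 1) adds the kernel integral of t
∫ over [1, 2) of 1/2·t^(s-1) joins the sum

(2**s*(s + 1) + s - 1)/(2*s*(s + 1))
  Re(s) > -1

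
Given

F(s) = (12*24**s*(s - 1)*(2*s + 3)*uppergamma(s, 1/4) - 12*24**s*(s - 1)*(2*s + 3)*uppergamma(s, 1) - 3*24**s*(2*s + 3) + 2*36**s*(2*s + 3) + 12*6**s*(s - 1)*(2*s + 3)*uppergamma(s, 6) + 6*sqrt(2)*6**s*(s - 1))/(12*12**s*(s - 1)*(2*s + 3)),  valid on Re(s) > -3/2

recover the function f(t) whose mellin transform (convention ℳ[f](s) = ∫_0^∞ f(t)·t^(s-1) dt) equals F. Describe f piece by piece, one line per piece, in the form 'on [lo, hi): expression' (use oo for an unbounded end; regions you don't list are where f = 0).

on [0, 1/2): t**(3/2)
on [1/2, 2): exp(-t/2)
on [2, 3): 1/(2*t)
on [3, oo): exp(-2*t)

summing 4 kernel integrals split by 1/2, 2, 3 yields ℳ[f](s)
on [0, 1/2) integrate f = t**(3/2) against the kernel
piece [1/2, 2): integrate exp(-t/2) against the kernel
between 2 and 3 the integrand is 1/(2*t)·t^(s-1)
piece [3, ∞): integrate exp(-2*t) against the kernel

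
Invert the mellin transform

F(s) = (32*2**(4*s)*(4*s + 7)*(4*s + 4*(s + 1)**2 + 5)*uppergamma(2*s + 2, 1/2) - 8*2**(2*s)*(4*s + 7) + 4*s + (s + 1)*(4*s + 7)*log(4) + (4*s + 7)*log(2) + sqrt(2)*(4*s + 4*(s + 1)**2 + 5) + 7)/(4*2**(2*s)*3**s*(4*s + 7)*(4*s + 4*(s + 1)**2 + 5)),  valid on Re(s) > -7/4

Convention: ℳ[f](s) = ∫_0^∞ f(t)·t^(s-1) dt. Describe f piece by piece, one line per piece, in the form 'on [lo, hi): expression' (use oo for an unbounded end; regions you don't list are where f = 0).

peel off the common scale on t: t**(7/4) on [0, 1/4); t**(3/2)*log(sqrt(t)) on [1/4, 1); t*exp(-sqrt(t)/2) on [1, ∞)
peel off the shared t-power: t**(3/4) on [0, 1/4); sqrt(t)*log(sqrt(t)) on [1/4, 1); exp(-sqrt(t)/2) on [1, ∞)
peel off the power substitution: t**(3/2) on [0, 1/2); t*log(t) on [1/2, 1); exp(-t/2) on [1, ∞)
decompose at 1/12, 1/3; ℳ[f](s) sums the 3 pieces' integrals
on [0, 1/12): add ∫ 3*3**(3/4)*t**(7/4)·t^(s-1) dt
piece [1/12, 1/3): integrate 3*sqrt(3)*t**(3/2)*log(sqrt(3)*sqrt(t)) against the kernel
for t in [1/3, ∞): the term is ∫ 3*t*exp(-sqrt(3)*sqrt(t)/2)·t^(s-1)

on [0, 1/12): 3*3**(3/4)*t**(7/4)
on [1/12, 1/3): 3*sqrt(3)*t**(3/2)*log(sqrt(3)*sqrt(t))
on [1/3, oo): 3*t*exp(-sqrt(3)*sqrt(t)/2)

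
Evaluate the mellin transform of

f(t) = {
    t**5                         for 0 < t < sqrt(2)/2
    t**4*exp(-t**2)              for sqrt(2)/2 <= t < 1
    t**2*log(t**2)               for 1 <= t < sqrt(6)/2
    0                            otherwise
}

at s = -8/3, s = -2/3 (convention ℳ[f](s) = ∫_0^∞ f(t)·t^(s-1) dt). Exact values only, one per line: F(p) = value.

invert the power substitution to get t**(5/2) on [0, 1/2); t**2*exp(-t) on [1/2, 1); t*log(t) on [1, 3/2)
the shared t-power comes off first: sqrt(t) on [0, 1/2); exp(-t) on [1/2, 1); log(t)/t on [1, 3/2)
linearity at sqrt(2)/2, 1 turns ℳ[f](s) into 3 summed integrals
piece [0, sqrt(2)/2): integrate t**5 against the kernel
∫ over [sqrt(2)/2, 1) of t**4*exp(-t**2)·t^(s-1) joins the sum
the [1, sqrt(6)/2) slice contributes ∫ t**2*log(t**2)·t^(s-1) dt

F(-8/3) = -3*2**(1/3)*3**(2/3)/2 - 2**(1/3)*3**(2/3)*log(3)/2 - uppergamma(2/3, 1)/2 + 3*2**(5/6)/28 + uppergamma(2/3, 1/2)/2 + 2**(1/3)*3**(2/3)*log(2)/2 + 9/2
F(-2/3) = -9*2**(1/3)*3**(2/3)/16 - 3*2**(1/3)*3**(2/3)*log(2)/8 - uppergamma(5/3, 1)/2 + 3*2**(5/6)/104 + uppergamma(5/3, 1/2)/2 + 3*2**(1/3)*3**(2/3)*log(3)/8 + 9/8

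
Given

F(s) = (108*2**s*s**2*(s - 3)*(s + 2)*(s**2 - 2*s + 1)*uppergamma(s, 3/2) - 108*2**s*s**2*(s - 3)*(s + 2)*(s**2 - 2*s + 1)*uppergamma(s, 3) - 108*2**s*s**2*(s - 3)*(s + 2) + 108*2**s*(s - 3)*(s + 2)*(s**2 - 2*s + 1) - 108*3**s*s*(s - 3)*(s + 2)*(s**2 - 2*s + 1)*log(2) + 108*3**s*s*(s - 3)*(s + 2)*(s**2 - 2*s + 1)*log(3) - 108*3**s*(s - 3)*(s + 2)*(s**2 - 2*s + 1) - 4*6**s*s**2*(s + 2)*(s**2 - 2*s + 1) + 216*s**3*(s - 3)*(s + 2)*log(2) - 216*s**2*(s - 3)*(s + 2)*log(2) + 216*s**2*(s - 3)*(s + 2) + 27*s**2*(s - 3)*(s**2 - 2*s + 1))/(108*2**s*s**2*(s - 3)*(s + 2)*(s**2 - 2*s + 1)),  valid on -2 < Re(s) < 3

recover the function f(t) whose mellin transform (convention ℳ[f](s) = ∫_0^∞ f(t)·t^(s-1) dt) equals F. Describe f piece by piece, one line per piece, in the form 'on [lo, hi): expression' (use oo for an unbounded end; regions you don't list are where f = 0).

cuts at 1/2, 1, 3/2, 3: linearity sums the 5 kernel integrals
segment [0, 1/2) carries t**2; integrate it
∫ over [1/2, 1) of log(t)/t·t^(s-1) joins the sum
on [1, 3/2) integrate f = log(t) against the kernel
between 3/2 and 3 the integrand is exp(-t)·t^(s-1)
∫ t**(-3)·t^(s-1) over [3, ∞)

on [0, 1/2): t**2
on [1/2, 1): log(t)/t
on [1, 3/2): log(t)
on [3/2, 3): exp(-t)
on [3, oo): t**(-3)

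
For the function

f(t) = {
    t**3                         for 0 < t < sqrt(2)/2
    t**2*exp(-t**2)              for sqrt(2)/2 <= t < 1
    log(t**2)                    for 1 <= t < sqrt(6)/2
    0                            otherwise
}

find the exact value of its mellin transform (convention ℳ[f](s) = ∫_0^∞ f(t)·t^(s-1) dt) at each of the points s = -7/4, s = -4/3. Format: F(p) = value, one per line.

remove the power substitution first: t**(3/2) on [0, 1/2); t*exp(-t) on [1/2, 1); log(t) on [1, 3/2)
invert the shared t-power to get sqrt(t) on [0, 1/2); exp(-t) on [1/2, 1); log(t)/t on [1, 3/2)
slice at sqrt(2)/2, 1, transform all 3 pieces, and sum them
for t in [0, sqrt(2)/2): the term is ∫ t**3·t^(s-1)
∫ over [sqrt(2)/2, 1) of t**2*exp(-t**2)·t^(s-1) joins the sum
on [1, sqrt(6)/2): add ∫ log(t**2)·t^(s-1) dt

F(-7/4) = -32*2**(7/8)*3**(1/8)/147 - 4*2**(7/8)*3**(1/8)*log(3)/21 - uppergamma(1/8, 1)/2 + 4*2**(7/8)*3**(1/8)*log(2)/21 + uppergamma(1/8, 1/2)/2 + 2*2**(3/8)/5 + 32/49
F(-4/3) = -3*2**(2/3)*3**(1/3)/8 - 2**(2/3)*3**(1/3)*log(3)/4 - uppergamma(1/3, 1)/2 + uppergamma(1/3, 1/2)/2 + 3*2**(1/6)/10 + 2**(2/3)*3**(1/3)*log(2)/4 + 9/8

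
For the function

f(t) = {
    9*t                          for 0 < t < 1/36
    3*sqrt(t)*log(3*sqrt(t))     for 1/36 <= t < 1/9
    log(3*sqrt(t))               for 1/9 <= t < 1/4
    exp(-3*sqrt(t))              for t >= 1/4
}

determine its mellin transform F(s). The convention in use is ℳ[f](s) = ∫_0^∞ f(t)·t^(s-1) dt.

peel off the power substitution: 9*t**2 on [0, 1/6); 3*t*log(3*t) on [1/6, 1/3); log(3*t) on [1/3, 1/2); …
peel off the common scale on t: t**2 on [0, 1/2); t*log(t) on [1/2, 1); log(t) on [1, 3/2); …
decompose at 1/36, 1/9, 1/4; ℳ[f](s) sums the 4 pieces' integrals
for t in [0, 1/36): the term is ∫ 9*t·t^(s-1)
over [1/36, 1/9), the kernel integral of 3*sqrt(t)*log(3*sqrt(t)) enters the sum
on [1/9, 1/4) integrate f = log(3*sqrt(t)) against the kernel
segment 1/4 to ∞ holds exp(-3*sqrt(t)); add its integral

(8*2**(2*s)*s**2*(s + 1)*(4*s**2 + 4*s + 1)*uppergamma(2*s, 3/2) - 8*2**(2*s)*s**2*(s + 1) + 2*2**(2*s)*(s + 1)*(4*s**2 + 4*s + 1) + 9**s*s*(s + 1)*(-4*log(2) + 4*log(3))*(4*s**2 + 4*s + 1) - 2*9**s*(s + 1)*(4*s**2 + 4*s + 1) + 8*s**3*(s + 1)*log(2) + 4*s**2*(s + 1)*log(2) + 4*s**2*(s + 1) + s**2*(4*s**2 + 4*s + 1))/(4*36**s*s**2*(s + 1)*(4*s**2 + 4*s + 1))
  Re(s) > -1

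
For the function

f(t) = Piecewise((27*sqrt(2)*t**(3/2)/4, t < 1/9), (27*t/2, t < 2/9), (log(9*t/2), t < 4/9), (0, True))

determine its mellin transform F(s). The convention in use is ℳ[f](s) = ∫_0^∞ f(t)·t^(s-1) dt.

reversing the common scale on t: 3*sqrt(6)*t**(3/2)/4 on [0, 1/3); 9*t/2 on [1/3, 2/3); log(3*t/2) on [2/3, 4/3)
strip the common scale on t: t**(3/2) on [0, 1/2); 3*t on [1/2, 1); log(t) on [1, 2)
slice at 1/9, 2/9, transform all 3 pieces, and sum them
the [0, 1/9) slice contributes ∫ 27*sqrt(2)*t**(3/2)/4·t^(s-1) dt
on [1/9, 2/9): add ∫ 27*t/2·t^(s-1) dt
on [2/9, 4/9): add ∫ log(9*t/2)·t^(s-1) dt

(2**(2*s)*s*(s + 1)*(2*s + 3)*log(4) - 2*2**(2*s)*(s + 1)*(2*s + 3) + 6*2**s*s**2*(2*s + 3) + 2*2**s*(s + 1)*(2*s + 3) + sqrt(2)*s**2*(s + 1) - 3*s**2*(2*s + 3))/(2*9**s*s**2*(s + 1)*(2*s + 3))
  Re(s) > -3/2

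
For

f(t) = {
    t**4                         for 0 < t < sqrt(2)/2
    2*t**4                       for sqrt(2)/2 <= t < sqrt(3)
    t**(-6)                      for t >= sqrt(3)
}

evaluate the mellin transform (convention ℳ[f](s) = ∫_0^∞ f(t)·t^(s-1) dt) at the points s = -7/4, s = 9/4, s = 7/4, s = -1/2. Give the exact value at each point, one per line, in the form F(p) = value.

F(-7/4) = 2**(7/8)*(-279 + 3350*6**(1/8))/2511
F(9/4) = 2**(7/8)*(-27 + 11704*6**(1/8))/2700
F(7/4) = 2**(1/8)*(-459 + 33140*6**(7/8))/21114
F(-1/2) = 2**(1/4)*(-1053 + 12650*6**(3/4))/14742

invert the shared t-power to get t**2 on [0, sqrt(2)/2); 2*t**2 on [sqrt(2)/2, sqrt(3)); t**(-8) on [sqrt(3), ∞)
back out the power substitution: t on [0, 1/2); 2*t on [1/2, 3); t**(-4) on [3, ∞)
integrate the 3 segments split at sqrt(2)/2, sqrt(3), then add the results
the [0, sqrt(2)/2) slice contributes ∫ t**4·t^(s-1) dt
the [sqrt(2)/2, sqrt(3)) slice contributes ∫ 2*t**4·t^(s-1) dt
∫ over [sqrt(3), ∞) of t**(-6)·t^(s-1) joins the sum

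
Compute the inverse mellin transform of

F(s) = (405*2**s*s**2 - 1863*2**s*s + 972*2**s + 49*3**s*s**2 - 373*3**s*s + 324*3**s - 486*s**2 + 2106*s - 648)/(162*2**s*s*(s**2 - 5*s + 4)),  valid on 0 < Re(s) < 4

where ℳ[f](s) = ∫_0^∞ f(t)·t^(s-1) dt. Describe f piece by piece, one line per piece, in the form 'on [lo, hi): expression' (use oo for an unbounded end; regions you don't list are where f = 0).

back out the shared t-power: t on [0, 1/2); 2*t + 1 on [1/2, 1); t/2 on [1, 3/2); …
treat the 4 regions marked off by 1/2, 1, 3/2 separately and sum
segment 0 to 1/2 holds 1; add its integral
over [1/2, 1), the kernel integral of (2*t + 1)/t enters the sum
segment 1 to 3/2 holds 1/2; add its integral
for t in [3/2, ∞): the term is ∫ t**(-4)·t^(s-1)

on [0, 1/2): 1
on [1/2, 1): (2*t + 1)/t
on [1, 3/2): 1/2
on [3/2, oo): t**(-4)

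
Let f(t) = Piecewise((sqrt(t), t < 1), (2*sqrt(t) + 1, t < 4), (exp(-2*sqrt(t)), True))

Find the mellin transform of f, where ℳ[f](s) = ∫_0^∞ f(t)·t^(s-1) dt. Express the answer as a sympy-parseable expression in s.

the power substitution comes off first: t on [0, 1); 2*t + 1 on [1, 2); exp(-2*t) on [2, ∞)
summing 3 kernel integrals split by 1, 4 yields ℳ[f](s)
between 0 and 1 the integrand is sqrt(t)·t^(s-1)
∫ over [1, 4) of (2*sqrt(t) + 1)·t^(s-1) joins the sum
segment [4, ∞) carries exp(-2*sqrt(t)); integrate it

(-16**s + 10*2**(6*s)*s - 4*2**(4*s)*s + 2*2**(2*s)*s*(2*s + 1)*uppergamma(2*s, 4) + 64**s)/(16**s*s*(2*s + 1))
  Re(s) > -1/2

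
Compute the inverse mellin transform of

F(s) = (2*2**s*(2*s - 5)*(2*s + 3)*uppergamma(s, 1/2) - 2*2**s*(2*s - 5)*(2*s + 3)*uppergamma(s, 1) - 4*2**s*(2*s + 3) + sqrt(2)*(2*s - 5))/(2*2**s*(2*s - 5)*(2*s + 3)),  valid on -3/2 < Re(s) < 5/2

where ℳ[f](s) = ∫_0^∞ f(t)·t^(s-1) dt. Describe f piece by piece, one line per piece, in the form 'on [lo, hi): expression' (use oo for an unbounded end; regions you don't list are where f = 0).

slice at 1/2, 1, transform all 3 pieces, and sum them
segment [0, 1/2) carries t**(3/2); integrate it
the [1/2, 1) slice contributes ∫ exp(-t)·t^(s-1) dt
the [1, ∞) slice contributes ∫ t**(-5/2)·t^(s-1) dt

on [0, 1/2): t**(3/2)
on [1/2, 1): exp(-t)
on [1, oo): t**(-5/2)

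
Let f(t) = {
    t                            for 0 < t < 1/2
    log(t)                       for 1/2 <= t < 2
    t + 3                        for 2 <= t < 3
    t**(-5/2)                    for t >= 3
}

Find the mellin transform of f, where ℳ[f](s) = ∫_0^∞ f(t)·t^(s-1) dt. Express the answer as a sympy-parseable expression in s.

integrate the 4 segments split at 1/2, 2, 3, then add the results
between 0 and 1/2 the integrand is t·t^(s-1)
∫ over [1/2, 2) of log(t)·t^(s-1) joins the sum
piece [2, 3): integrate (t + 3) against the kernel
the [3, ∞) slice contributes ∫ t**(-5/2)·t^(s-1) dt

(-270*2**(2*s)*s**2*(2*s - 5) + 54*2**(2*s)*s*(s + 1)*(2*s - 5)*log(2) - 162*2**(2*s)*s*(2*s - 5) - 54*2**(2*s)*(s + 1)*(2*s - 5) - 4*sqrt(3)*6**s*s**2*(s + 1) + 324*6**s*s**2*(2*s - 5) + 162*6**s*s*(2*s - 5) + 27*s**2*(2*s - 5) + 54*s*(s + 1)*(2*s - 5)*log(2) + (2*s - 5)*(54*s + 54))/(54*2**s*s**2*(s + 1)*(2*s - 5))
  -1 < Re(s) < 5/2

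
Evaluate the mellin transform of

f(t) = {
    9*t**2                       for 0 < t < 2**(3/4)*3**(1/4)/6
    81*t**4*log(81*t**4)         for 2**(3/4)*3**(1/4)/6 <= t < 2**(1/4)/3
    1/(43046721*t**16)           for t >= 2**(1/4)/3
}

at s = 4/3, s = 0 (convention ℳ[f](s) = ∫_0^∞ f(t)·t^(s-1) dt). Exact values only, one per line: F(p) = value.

back out the common scale on t: t**2 on [0, 2**(3/4)*3**(1/4)/2); t**4*log(t**4) on [2**(3/4)*3**(1/4)/2, 2**(1/4)); t**(-16) on [2**(1/4), ∞)
remove the power substitution first: t on [0, sqrt(6)/2); t**2*log(t**2) on [sqrt(6)/2, sqrt(2)); t**(-8) on [sqrt(2), ∞)
peel off the power substitution: sqrt(t) on [0, 3/2); t*log(t) on [3/2, 2); t**(-4) on [2, ∞)
split f at 2**(3/4)*3**(1/4)/6, 2**(1/4)/3: ℳ[f](s) collects 3 kernel integrals
for t in [0, 2**(3/4)*3**(1/4)/6): the term is ∫ 9*t**2·t^(s-1)
the [2**(3/4)*3**(1/4)/6, 2**(1/4)/3) slice contributes ∫ 81*t**4*log(81*t**4)·t^(s-1) dt
the [2**(1/4)/3, ∞) slice contributes ∫ 1/(43046721*t**16)·t^(s-1) dt

F(4/3) = -3*2**(2/3)*log(3)/64 - 65*18**(1/3)/2112 + 3*2**(2/3)*log(2)/64 + 9*2**(2/3)/256 + 18**(1/3)*log(2)/24 + 2**(1/6)*sqrt(3)/20
F(0) = -3*log(3)/8 - 31/256 + 7*log(2)/8 + sqrt(6)/4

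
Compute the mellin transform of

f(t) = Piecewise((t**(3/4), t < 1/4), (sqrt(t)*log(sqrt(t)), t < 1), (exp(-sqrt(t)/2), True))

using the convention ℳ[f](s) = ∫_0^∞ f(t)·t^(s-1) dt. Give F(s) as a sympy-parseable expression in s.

invert the power substitution to get t**(3/2) on [0, 1/2); t*log(t) on [1/2, 1); exp(-t/2) on [1, ∞)
summing 3 kernel integrals split by 1/4, 1 yields ℳ[f](s)
for t in [0, 1/4): the term is ∫ t**(3/4)·t^(s-1)
piece [1/4, 1): integrate sqrt(t)*log(sqrt(t)) against the kernel
on [1, ∞): add ∫ exp(-sqrt(t)/2)·t^(s-1) dt

(2*2**(4*s)*(4*s + 3)*(4*s**2 + 4*s + 1)*uppergamma(2*s, 1/2) - 2*2**(2*s)*(4*s + 3) + s*(4*s + 3)*log(4) + 4*s + (4*s + 3)*log(2) + sqrt(2)*(4*s**2 + 4*s + 1) + 3)/(4**s*(4*s + 3)*(4*s**2 + 4*s + 1))
  Re(s) > -3/4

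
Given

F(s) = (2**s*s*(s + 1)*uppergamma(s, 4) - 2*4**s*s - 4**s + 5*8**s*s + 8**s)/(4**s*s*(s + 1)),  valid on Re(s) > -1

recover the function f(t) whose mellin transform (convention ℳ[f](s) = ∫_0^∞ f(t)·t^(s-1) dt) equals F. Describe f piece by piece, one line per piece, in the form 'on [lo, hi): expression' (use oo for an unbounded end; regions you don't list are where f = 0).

on [0, 1): t
on [1, 2): 2*t + 1
on [2, oo): exp(-2*t)

decompose at 1, 2; ℳ[f](s) sums the 3 pieces' integrals
∫ over [0, 1) of t·t^(s-1) joins the sum
∫ over [1, 2) of (2*t + 1)·t^(s-1) joins the sum
for t in [2, ∞): the term is ∫ exp(-2*t)·t^(s-1)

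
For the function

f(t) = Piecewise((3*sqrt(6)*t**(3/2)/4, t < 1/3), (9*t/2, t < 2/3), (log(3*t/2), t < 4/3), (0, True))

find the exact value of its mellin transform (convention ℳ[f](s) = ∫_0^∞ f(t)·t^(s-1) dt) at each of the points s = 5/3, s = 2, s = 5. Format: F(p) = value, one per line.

F(5/3) = 3**(1/3)*(-7296*2**(1/3) - 1425 + 200*sqrt(2) + 12160*2**(1/3)*log(2) + 7524*2**(2/3))/22800
F(2) = sqrt(2)/126 + 1/18 + 8*log(2)/9
F(5) = -2393/24300 + sqrt(2)/6318 + 1024*log(2)/1215

invert the common scale on t to get t**(3/2) on [0, 1/2); 3*t on [1/2, 1); log(t) on [1, 2)
f breaks at 1/3, 2/3 into 3 integrals to sum
[0, 1/3) adds the kernel integral of 3*sqrt(6)*t**(3/2)/4
over [1/3, 2/3), the kernel integral of 9*t/2 enters the sum
between 2/3 and 4/3 the integrand is log(3*t/2)·t^(s-1)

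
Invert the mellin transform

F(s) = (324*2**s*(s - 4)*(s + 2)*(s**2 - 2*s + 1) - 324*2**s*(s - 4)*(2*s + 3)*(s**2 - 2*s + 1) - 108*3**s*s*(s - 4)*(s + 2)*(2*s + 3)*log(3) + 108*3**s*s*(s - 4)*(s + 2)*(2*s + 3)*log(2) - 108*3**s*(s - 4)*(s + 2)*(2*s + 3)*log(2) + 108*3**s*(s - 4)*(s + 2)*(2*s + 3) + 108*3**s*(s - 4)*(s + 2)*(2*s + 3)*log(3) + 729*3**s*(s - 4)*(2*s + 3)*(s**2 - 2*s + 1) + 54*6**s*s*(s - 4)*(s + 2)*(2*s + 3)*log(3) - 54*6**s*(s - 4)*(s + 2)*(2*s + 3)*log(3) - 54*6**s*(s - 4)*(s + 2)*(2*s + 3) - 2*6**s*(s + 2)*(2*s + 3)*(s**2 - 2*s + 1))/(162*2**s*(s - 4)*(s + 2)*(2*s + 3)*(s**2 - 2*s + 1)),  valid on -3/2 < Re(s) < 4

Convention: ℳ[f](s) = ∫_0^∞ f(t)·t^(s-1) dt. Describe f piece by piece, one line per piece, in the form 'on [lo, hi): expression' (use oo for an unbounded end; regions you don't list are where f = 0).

split f at 1, 3/2, 3: ℳ[f](s) collects 4 kernel integrals
[0, 1) adds the kernel integral of t**(3/2)
∫ over [1, 3/2) of 2*t**2·t^(s-1) joins the sum
∫ over [3/2, 3) of log(t)/t·t^(s-1) joins the sum
the [3, ∞) slice contributes ∫ t**(-4)·t^(s-1) dt

on [0, 1): t**(3/2)
on [1, 3/2): 2*t**2
on [3/2, 3): log(t)/t
on [3, oo): t**(-4)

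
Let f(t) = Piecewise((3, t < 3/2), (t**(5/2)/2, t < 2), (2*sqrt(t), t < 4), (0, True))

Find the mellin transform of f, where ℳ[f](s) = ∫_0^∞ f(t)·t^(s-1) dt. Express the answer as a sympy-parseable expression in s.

(-4*2**(s + 1/2)*s*(2*s + 5) + 2**(s + 5/2)*s*(2*s + 1) + 3*(3/2)**s*(2*s + 1)*(2*s + 5) - (3/2)**(s + 5/2)*s*(2*s + 1) + 4*4**(s + 1/2)*s*(2*s + 5))/(s*(2*s + 1)*(2*s + 5))
  Re(s) > 0

breakpoints 3/2, 2: one integral from each of the 3 segments
∫ over [0, 3/2) of 3·t^(s-1) joins the sum
on [3/2, 2): add ∫ t**(5/2)/2·t^(s-1) dt
for t in [2, 4): the term is ∫ 2*sqrt(t)·t^(s-1)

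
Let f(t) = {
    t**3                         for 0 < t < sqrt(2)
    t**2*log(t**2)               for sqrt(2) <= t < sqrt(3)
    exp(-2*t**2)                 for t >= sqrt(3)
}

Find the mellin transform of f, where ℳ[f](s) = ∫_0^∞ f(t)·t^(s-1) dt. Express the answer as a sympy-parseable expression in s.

undo the power substitution: t**(3/2) on [0, 2); t*log(t) on [2, 3); exp(-2*t) on [3, ∞)
along the cuts sqrt(2), sqrt(3), ℳ[f](s) splits into 3 integrals
segment [0, sqrt(2)) carries t**3; integrate it
piece [sqrt(2), sqrt(3)): integrate t**2*log(t**2) against the kernel
on [sqrt(3), ∞): add ∫ exp(-2*t**2)·t^(s-1) dt

(-12**(s/2)*s*(s + 3)*log(2) - 2*12**(s/2)*(s + 3)*log(2) + 2*12**(s/2)*(s + 3) + 4*12**(s/2)*sqrt(2)*(s**2/4 + s + 1) + 3*18**(s/2)*s*(s + 3)*log(3)/2 - 3*18**(s/2)*(s + 3) + 3*18**(s/2)*(s + 3)*log(3) + 3**(s/2)*(s + 3)*(s**2/4 + s + 1)*uppergamma(s/2, 6))/(2*6**(s/2)*(s + 3)*(s**2/4 + s + 1))
  Re(s) > -3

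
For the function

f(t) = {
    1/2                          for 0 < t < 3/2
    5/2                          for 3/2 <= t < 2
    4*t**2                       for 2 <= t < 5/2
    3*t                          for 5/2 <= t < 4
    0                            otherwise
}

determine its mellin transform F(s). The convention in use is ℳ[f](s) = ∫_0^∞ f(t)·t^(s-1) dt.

cuts at 3/2, 2, 5/2: linearity sums the 4 kernel integrals
for t in [0, 3/2): the term is ∫ 1/2·t^(s-1)
the [3/2, 2) slice contributes ∫ 5/2·t^(s-1) dt
over [2, 5/2), the kernel integral of 4*t**2 enters the sum
the [5/2, 4) slice contributes ∫ 3*t·t^(s-1) dt

(24*2**(3*s)*s*(s + 2) - 32*2**(2*s)*s*(s + 1) + 5*2**(2*s)*(s + 1)*(s + 2) - 4*3**s*(s + 1)*(s + 2) + 50*5**s*s*(s + 1) - 15*5**s*s*(s + 2))/(2*2**s*s*(s + 1)*(s + 2))
  Re(s) > 0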